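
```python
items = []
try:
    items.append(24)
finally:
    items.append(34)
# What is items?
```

Step-by-step execution trace:
1. try: `items.append(24)` → items = [24].
2. The try body completes without raising.
3. finally always runs: `items.append(34)` → items = [24, 34].
Result: [24, 34]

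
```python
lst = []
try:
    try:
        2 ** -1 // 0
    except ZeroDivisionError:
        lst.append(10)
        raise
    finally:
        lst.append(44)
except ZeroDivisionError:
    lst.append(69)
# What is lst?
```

Step-by-step execution trace:
1. Inner try: `2 ** -1 // 0` raises ZeroDivisionError.
2. Inner `except ZeroDivisionError` matches → `lst.append(10)` → lst = [10].
3. bare `raise` re-raises ZeroDivisionError.
4. Inner `finally` runs during unwinding: `lst.append(44)` → lst = [10, 44].
5. Outer `except ZeroDivisionError` matches → `lst.append(69)` → lst = [10, 44, 69].
Result: [10, 44, 69]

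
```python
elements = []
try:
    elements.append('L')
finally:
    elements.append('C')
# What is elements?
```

Step-by-step execution trace:
1. try: `elements.append('L')` → elements = ['L'].
2. The try body completes without raising.
3. finally always runs: `elements.append('C')` → elements = ['L', 'C'].
Result: ['L', 'C']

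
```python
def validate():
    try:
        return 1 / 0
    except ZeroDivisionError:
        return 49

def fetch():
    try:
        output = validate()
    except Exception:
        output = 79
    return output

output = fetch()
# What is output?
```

Step-by-step execution trace:
1. `fetch()` calls `validate()`.
2. In validate: `1 / 0` raises ZeroDivisionError; `except ZeroDivisionError` catches it → returns 49.
3. In fetch: `output = validate()` → output = 49. No exception reaches fetch.
4. `except Exception` is skipped; fetch returns 49.
5. output = 49.
Result: 49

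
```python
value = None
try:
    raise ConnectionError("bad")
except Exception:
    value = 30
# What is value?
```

Step-by-step execution trace:
1. `raise ConnectionError(...)` raises ConnectionError.
2. `except Exception` matches (ConnectionError is a subclass of Exception) → value = 30.
Result: 30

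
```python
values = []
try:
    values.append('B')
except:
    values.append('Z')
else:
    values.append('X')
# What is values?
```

Step-by-step execution trace:
1. try: `values.append('B')` → values = ['B']. No exception raised.
2. `except` is skipped.
3. `else` runs (try completed without exception): `values.append('X')` → values = ['B', 'X'].
Result: ['B', 'X']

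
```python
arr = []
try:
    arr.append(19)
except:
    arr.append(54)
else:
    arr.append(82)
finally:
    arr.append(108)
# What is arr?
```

Step-by-step execution trace:
1. try: `arr.append(19)` → arr = [19]. No exception raised.
2. `except` is skipped.
3. `else` runs: `arr.append(82)` → arr = [19, 82].
4. `finally` always runs: `arr.append(108)` → arr = [19, 82, 108].
Result: [19, 82, 108]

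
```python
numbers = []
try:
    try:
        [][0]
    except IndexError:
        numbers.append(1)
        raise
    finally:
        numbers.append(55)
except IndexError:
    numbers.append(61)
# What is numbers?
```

Step-by-step execution trace:
1. Inner try: `[][0]` raises IndexError.
2. Inner `except IndexError` matches → `numbers.append(1)` → numbers = [1].
3. bare `raise` re-raises IndexError.
4. Inner `finally` runs during unwinding: `numbers.append(55)` → numbers = [1, 55].
5. Outer `except IndexError` matches → `numbers.append(61)` → numbers = [1, 55, 61].
Result: [1, 55, 61]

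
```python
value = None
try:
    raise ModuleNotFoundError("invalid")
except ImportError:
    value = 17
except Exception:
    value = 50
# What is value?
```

Step-by-step execution trace:
1. `raise ModuleNotFoundError(...)` raises ModuleNotFoundError.
2. `except ImportError` matches (ModuleNotFoundError is a subclass of ImportError) → value = 17.
3. `except Exception` is not reached.
Result: 17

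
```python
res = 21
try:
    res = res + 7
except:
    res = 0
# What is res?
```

Step-by-step execution trace:
1. res starts at 21.
2. try: `res = res + 7` → res = 28. No exception raised.
3. `except` is skipped.
Result: 28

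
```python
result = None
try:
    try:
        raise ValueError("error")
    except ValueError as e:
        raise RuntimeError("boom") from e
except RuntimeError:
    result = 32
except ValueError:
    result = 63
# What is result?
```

Step-by-step execution trace:
1. Inner try raises ValueError; inner `except ValueError as e` catches it.
2. `raise RuntimeError(...) from e` raises RuntimeError (ValueError is attached as __cause__, but only RuntimeError is active).
3. Outer `except RuntimeError` matches → result = 32.
4. `except ValueError` is not reached.
Result: 32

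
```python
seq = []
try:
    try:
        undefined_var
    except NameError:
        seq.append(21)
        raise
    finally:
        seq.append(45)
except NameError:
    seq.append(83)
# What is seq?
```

Step-by-step execution trace:
1. Inner try: `undefined_var` raises NameError.
2. Inner `except NameError` matches → `seq.append(21)` → seq = [21].
3. bare `raise` re-raises NameError.
4. Inner `finally` runs during unwinding: `seq.append(45)` → seq = [21, 45].
5. Outer `except NameError` matches → `seq.append(83)` → seq = [21, 45, 83].
Result: [21, 45, 83]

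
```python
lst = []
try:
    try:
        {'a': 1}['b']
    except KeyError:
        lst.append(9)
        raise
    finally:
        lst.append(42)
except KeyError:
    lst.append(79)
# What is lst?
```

Step-by-step execution trace:
1. Inner try: `{'a': 1}['b']` raises KeyError.
2. Inner `except KeyError` matches → `lst.append(9)` → lst = [9].
3. bare `raise` re-raises KeyError.
4. Inner `finally` runs during unwinding: `lst.append(42)` → lst = [9, 42].
5. Outer `except KeyError` matches → `lst.append(79)` → lst = [9, 42, 79].
Result: [9, 42, 79]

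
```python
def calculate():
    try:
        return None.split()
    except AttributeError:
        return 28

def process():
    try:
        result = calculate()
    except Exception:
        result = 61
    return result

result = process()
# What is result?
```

Step-by-step execution trace:
1. `process()` calls `calculate()`.
2. In calculate: `None.split()` raises AttributeError; `except AttributeError` catches it → returns 28.
3. In process: `result = calculate()` → result = 28. No exception reaches process.
4. `except Exception` is skipped; process returns 28.
5. result = 28.
Result: 28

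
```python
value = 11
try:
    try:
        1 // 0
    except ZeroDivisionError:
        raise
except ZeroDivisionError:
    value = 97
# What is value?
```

Step-by-step execution trace:
1. Inner try: `1 // 0` raises ZeroDivisionError.
2. Inner `except ZeroDivisionError` matches; bare `raise` re-raises the same ZeroDivisionError.
3. Outer `except ZeroDivisionError` matches → value = 97.
Result: 97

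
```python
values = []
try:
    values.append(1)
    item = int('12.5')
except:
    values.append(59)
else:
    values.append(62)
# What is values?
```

Step-by-step execution trace:
1. try: `values.append(1)` → values = [1].
2. `item = int('12.5')` raises ValueError.
3. bare `except` matches → `values.append(59)` → values = [1, 59].
4. `else` is skipped (an exception was raised).
Result: [1, 59]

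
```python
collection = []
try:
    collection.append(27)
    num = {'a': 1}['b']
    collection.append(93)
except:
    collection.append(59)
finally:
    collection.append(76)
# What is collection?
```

Step-by-step execution trace:
1. try: `collection.append(27)` → collection = [27].
2. `num = {'a': 1}['b']` raises KeyError; `collection.append(93)` is not reached.
3. bare `except` matches → `collection.append(59)` → collection = [27, 59].
4. finally always runs: `collection.append(76)` → collection = [27, 59, 76].
Result: [27, 59, 76]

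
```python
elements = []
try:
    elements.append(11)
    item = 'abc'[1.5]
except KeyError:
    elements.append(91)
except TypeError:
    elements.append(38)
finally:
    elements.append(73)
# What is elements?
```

Step-by-step execution trace:
1. try: `elements.append(11)` → elements = [11].
2. `item = 'abc'[1.5]` raises TypeError.
3. `except KeyError` does not match TypeError; skipped.
4. `except TypeError` matches → `elements.append(38)` → elements = [11, 38].
5. finally always runs: `elements.append(73)` → elements = [11, 38, 73].
Result: [11, 38, 73]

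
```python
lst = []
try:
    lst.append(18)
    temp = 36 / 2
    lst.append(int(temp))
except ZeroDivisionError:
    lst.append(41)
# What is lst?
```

Step-by-step execution trace:
1. try: `lst.append(18)` → lst = [18].
2. `temp = 36 / 2` → temp = 18.0. No exception raised.
3. `lst.append(int(temp))` → lst = [18, 18].
4. `except ZeroDivisionError` is skipped (no exception was raised).
Result: [18, 18]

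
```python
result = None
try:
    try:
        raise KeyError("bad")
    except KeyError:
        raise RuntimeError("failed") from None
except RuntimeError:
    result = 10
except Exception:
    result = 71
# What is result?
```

Step-by-step execution trace:
1. Inner try raises KeyError; inner `except KeyError` catches it.
2. `raise RuntimeError(...) from None` raises RuntimeError (from None suppresses __context__, but the active exception is still RuntimeError).
3. Outer `except RuntimeError` matches → result = 10.
4. `except Exception` is not reached.
Result: 10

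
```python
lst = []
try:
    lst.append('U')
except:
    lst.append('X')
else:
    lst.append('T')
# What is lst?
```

Step-by-step execution trace:
1. try: `lst.append('U')` → lst = ['U']. No exception raised.
2. `except` is skipped.
3. `else` runs (try completed without exception): `lst.append('T')` → lst = ['U', 'T'].
Result: ['U', 'T']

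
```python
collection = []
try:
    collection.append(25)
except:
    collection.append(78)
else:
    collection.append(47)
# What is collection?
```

Step-by-step execution trace:
1. try: `collection.append(25)` → collection = [25]. No exception raised.
2. `except` is skipped.
3. `else` runs (try completed without exception): `collection.append(47)` → collection = [25, 47].
Result: [25, 47]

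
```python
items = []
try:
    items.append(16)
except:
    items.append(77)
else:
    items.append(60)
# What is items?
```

Step-by-step execution trace:
1. try: `items.append(16)` → items = [16]. No exception raised.
2. `except` is skipped.
3. `else` runs (try completed without exception): `items.append(60)` → items = [16, 60].
Result: [16, 60]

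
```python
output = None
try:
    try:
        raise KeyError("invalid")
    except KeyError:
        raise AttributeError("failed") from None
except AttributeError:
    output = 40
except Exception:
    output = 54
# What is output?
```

Step-by-step execution trace:
1. Inner try raises KeyError; inner `except KeyError` catches it.
2. `raise AttributeError(...) from None` raises AttributeError (from None suppresses __context__, but the active exception is still AttributeError).
3. Outer `except AttributeError` matches → output = 40.
4. `except Exception` is not reached.
Result: 40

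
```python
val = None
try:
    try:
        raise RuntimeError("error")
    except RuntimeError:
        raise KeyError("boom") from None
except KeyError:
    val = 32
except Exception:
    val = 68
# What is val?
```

Step-by-step execution trace:
1. Inner try raises RuntimeError; inner `except RuntimeError` catches it.
2. `raise KeyError(...) from None` raises KeyError (from None suppresses __context__, but the active exception is still KeyError).
3. Outer `except KeyError` matches → val = 32.
4. `except Exception` is not reached.
Result: 32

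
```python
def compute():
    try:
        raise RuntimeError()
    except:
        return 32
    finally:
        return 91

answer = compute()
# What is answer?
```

Step-by-step execution trace:
1. `compute()` enters try: `raise RuntimeError()` raises RuntimeError.
2. bare `except` matches → `return 32` sets pending return value 32.
3. Before returning, `finally: return 91` runs and overrides the pending return.
4. compute() returns 91 → answer = 91.
Result: 91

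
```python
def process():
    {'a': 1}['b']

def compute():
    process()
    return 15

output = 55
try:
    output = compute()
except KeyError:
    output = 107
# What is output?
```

Step-by-step execution trace:
1. output starts at 55.
2. try: `compute()` calls `process()`.
3. `process()` evaluates `{'a': 1}['b']`, which raises KeyError; it propagates through compute (uncaught).
4. `return 15` in compute is not reached; the assignment to output does not complete.
5. `except KeyError` matches → output = 107.
Result: 107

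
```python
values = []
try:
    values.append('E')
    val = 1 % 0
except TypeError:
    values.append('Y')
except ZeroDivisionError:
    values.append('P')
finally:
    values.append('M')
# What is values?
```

Step-by-step execution trace:
1. try: `values.append('E')` → values = ['E'].
2. `val = 1 % 0` raises ZeroDivisionError.
3. `except TypeError` does not match ZeroDivisionError; skipped.
4. `except ZeroDivisionError` matches → `values.append('P')` → values = ['E', 'P'].
5. finally always runs: `values.append('M')` → values = ['E', 'P', 'M'].
Result: ['E', 'P', 'M']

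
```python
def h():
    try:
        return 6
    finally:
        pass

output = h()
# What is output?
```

Step-by-step execution trace:
1. `h()` enters try: `return 6` sets pending return value 6.
2. Before returning, `finally: pass` runs (no effect).
3. h() returns 6 → output = 6.
Result: 6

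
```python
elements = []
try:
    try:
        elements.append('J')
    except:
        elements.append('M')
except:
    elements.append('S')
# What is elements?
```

Step-by-step execution trace:
1. Inner try: `elements.append('J')` → elements = ['J']. No exception raised.
2. Inner `except` is skipped.
3. Inner try completes normally; outer `except` is skipped.
Result: ['J']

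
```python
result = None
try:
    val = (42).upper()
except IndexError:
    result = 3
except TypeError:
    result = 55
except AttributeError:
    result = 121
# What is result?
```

Step-by-step execution trace:
1. `val = (42).upper()` raises AttributeError.
2. `except IndexError` does not match AttributeError; skipped.
3. `except TypeError` does not match AttributeError; skipped.
4. `except AttributeError` matches → result = 121.
Result: 121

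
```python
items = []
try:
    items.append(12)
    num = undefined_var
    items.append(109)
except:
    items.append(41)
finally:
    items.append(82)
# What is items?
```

Step-by-step execution trace:
1. try: `items.append(12)` → items = [12].
2. `num = undefined_var` raises NameError; `items.append(109)` is not reached.
3. bare `except` matches → `items.append(41)` → items = [12, 41].
4. finally always runs: `items.append(82)` → items = [12, 41, 82].
Result: [12, 41, 82]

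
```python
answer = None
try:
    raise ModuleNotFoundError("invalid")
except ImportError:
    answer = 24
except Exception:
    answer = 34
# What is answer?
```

Step-by-step execution trace:
1. `raise ModuleNotFoundError(...)` raises ModuleNotFoundError.
2. `except ImportError` matches (ModuleNotFoundError is a subclass of ImportError) → answer = 24.
3. `except Exception` is not reached.
Result: 24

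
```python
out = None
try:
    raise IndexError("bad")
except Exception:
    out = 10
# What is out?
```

Step-by-step execution trace:
1. `raise IndexError(...)` raises IndexError.
2. `except Exception` matches (IndexError is a subclass of Exception) → out = 10.
Result: 10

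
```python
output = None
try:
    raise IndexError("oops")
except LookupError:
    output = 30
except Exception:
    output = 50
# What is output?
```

Step-by-step execution trace:
1. `raise IndexError(...)` raises IndexError.
2. `except LookupError` matches (IndexError is a subclass of LookupError) → output = 30.
3. `except Exception` is not reached.
Result: 30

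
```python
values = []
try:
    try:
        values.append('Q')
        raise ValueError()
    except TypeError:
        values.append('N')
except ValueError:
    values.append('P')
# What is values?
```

Step-by-step execution trace:
1. Inner try: `values.append('Q')` → values = ['Q'].
2. `raise ValueError()` raises ValueError.
3. Inner `except TypeError` does not match ValueError; exception propagates to outer try.
4. Outer `except ValueError` matches → `values.append('P')` → values = ['Q', 'P'].
Result: ['Q', 'P']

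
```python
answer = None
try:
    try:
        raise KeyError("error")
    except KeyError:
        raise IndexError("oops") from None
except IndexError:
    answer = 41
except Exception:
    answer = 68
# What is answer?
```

Step-by-step execution trace:
1. Inner try raises KeyError; inner `except KeyError` catches it.
2. `raise IndexError(...) from None` raises IndexError (from None suppresses __context__, but the active exception is still IndexError).
3. Outer `except IndexError` matches → answer = 41.
4. `except Exception` is not reached.
Result: 41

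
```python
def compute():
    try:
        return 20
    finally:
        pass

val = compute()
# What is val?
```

Step-by-step execution trace:
1. `compute()` enters try: `return 20` sets pending return value 20.
2. Before returning, `finally: pass` runs (no effect).
3. compute() returns 20 → val = 20.
Result: 20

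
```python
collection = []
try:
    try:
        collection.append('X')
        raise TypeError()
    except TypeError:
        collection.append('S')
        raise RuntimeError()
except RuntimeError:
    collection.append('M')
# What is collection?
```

Step-by-step execution trace:
1. Inner try: `collection.append('X')` → collection = ['X'].
2. `raise TypeError()` raises TypeError.
3. Inner `except TypeError` matches → `collection.append('S')` → collection = ['X', 'S'].
4. `raise RuntimeError()` raises RuntimeError; propagates to outer try.
5. Outer `except RuntimeError` matches → `collection.append('M')` → collection = ['X', 'S', 'M'].
Result: ['X', 'S', 'M']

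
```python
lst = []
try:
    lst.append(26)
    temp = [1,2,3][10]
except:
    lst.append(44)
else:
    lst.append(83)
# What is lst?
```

Step-by-step execution trace:
1. try: `lst.append(26)` → lst = [26].
2. `temp = [1,2,3][10]` raises IndexError.
3. bare `except` matches → `lst.append(44)` → lst = [26, 44].
4. `else` is skipped (an exception was raised).
Result: [26, 44]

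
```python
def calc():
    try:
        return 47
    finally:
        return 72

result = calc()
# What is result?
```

Step-by-step execution trace:
1. `calc()` enters try: `return 47` sets pending return value 47.
2. Before returning, `finally: return 72` runs and overrides the pending return.
3. calc() returns 72 → result = 72.
Result: 72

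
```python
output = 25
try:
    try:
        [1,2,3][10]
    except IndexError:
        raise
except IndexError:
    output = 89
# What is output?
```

Step-by-step execution trace:
1. Inner try: `[1,2,3][10]` raises IndexError.
2. Inner `except IndexError` matches; bare `raise` re-raises the same IndexError.
3. Outer `except IndexError` matches → output = 89.
Result: 89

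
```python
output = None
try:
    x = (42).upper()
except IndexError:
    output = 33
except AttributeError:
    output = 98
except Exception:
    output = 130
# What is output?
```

Step-by-step execution trace:
1. `x = (42).upper()` raises AttributeError.
2. `except IndexError` does not match AttributeError; skipped.
3. `except AttributeError` matches → output = 98.
4. Remaining except clauses are skipped.
Result: 98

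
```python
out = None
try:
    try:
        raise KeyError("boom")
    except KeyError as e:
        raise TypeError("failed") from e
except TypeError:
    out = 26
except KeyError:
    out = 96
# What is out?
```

Step-by-step execution trace:
1. Inner try raises KeyError; inner `except KeyError as e` catches it.
2. `raise TypeError(...) from e` raises TypeError (KeyError is attached as __cause__, but only TypeError is active).
3. Outer `except TypeError` matches → out = 26.
4. `except KeyError` is not reached.
Result: 26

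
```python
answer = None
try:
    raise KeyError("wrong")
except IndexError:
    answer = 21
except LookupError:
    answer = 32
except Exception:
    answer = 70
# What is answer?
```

Step-by-step execution trace:
1. `raise KeyError(...)` raises KeyError.
2. `except IndexError` does not match (KeyError is not a subclass of IndexError); skipped.
3. `except LookupError` matches (KeyError is a subclass of LookupError) → answer = 32.
4. `except Exception` is not reached.
Result: 32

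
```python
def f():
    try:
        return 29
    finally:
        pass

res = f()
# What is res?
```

Step-by-step execution trace:
1. `f()` enters try: `return 29` sets pending return value 29.
2. Before returning, `finally: pass` runs (no effect).
3. f() returns 29 → res = 29.
Result: 29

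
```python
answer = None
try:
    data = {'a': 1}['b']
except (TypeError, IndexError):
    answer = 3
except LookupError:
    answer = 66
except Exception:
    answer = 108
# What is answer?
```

Step-by-step execution trace:
1. `data = {'a': 1}['b']` raises KeyError.
2. `except (TypeError, IndexError)` does not match KeyError; skipped.
3. `except LookupError` matches (KeyError is a subclass of LookupError) → answer = 66.
4. `except Exception` is not reached.
Result: 66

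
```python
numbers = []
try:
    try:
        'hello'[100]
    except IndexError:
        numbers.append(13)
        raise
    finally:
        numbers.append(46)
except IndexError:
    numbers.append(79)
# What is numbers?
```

Step-by-step execution trace:
1. Inner try: `'hello'[100]` raises IndexError.
2. Inner `except IndexError` matches → `numbers.append(13)` → numbers = [13].
3. bare `raise` re-raises IndexError.
4. Inner `finally` runs during unwinding: `numbers.append(46)` → numbers = [13, 46].
5. Outer `except IndexError` matches → `numbers.append(79)` → numbers = [13, 46, 79].
Result: [13, 46, 79]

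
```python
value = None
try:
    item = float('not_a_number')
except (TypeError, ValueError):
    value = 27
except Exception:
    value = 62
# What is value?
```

Step-by-step execution trace:
1. `item = float('not_a_number')` raises ValueError.
2. `except (TypeError, ValueError)` matches (ValueError is in the tuple) → value = 27.
3. `except Exception` is not reached.
Result: 27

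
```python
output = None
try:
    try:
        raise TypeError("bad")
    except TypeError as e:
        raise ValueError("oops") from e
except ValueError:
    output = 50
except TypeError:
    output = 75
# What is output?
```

Step-by-step execution trace:
1. Inner try raises TypeError; inner `except TypeError as e` catches it.
2. `raise ValueError(...) from e` raises ValueError (TypeError is attached as __cause__, but only ValueError is active).
3. Outer `except ValueError` matches → output = 50.
4. `except TypeError` is not reached.
Result: 50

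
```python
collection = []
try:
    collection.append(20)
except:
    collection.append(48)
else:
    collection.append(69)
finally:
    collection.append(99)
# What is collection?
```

Step-by-step execution trace:
1. try: `collection.append(20)` → collection = [20]. No exception raised.
2. `except` is skipped.
3. `else` runs: `collection.append(69)` → collection = [20, 69].
4. `finally` always runs: `collection.append(99)` → collection = [20, 69, 99].
Result: [20, 69, 99]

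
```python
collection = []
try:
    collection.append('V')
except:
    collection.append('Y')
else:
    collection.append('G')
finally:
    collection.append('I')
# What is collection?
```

Step-by-step execution trace:
1. try: `collection.append('V')` → collection = ['V']. No exception raised.
2. `except` is skipped.
3. `else` runs: `collection.append('G')` → collection = ['V', 'G'].
4. `finally` always runs: `collection.append('I')` → collection = ['V', 'G', 'I'].
Result: ['V', 'G', 'I']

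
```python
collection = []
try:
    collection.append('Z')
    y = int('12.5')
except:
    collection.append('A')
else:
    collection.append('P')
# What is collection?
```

Step-by-step execution trace:
1. try: `collection.append('Z')` → collection = ['Z'].
2. `y = int('12.5')` raises ValueError.
3. bare `except` matches → `collection.append('A')` → collection = ['Z', 'A'].
4. `else` is skipped (an exception was raised).
Result: ['Z', 'A']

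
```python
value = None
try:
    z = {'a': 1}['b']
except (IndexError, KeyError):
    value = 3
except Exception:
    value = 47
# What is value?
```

Step-by-step execution trace:
1. `z = {'a': 1}['b']` raises KeyError.
2. `except (IndexError, KeyError)` matches (KeyError is in the tuple) → value = 3.
3. `except Exception` is not reached.
Result: 3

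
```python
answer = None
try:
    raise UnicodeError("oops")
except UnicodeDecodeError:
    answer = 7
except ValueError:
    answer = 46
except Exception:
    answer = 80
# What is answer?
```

Step-by-step execution trace:
1. `raise UnicodeError(...)` raises UnicodeError.
2. `except UnicodeDecodeError` does not match (UnicodeError is not a subclass of UnicodeDecodeError); skipped.
3. `except ValueError` matches (UnicodeError is a subclass of ValueError) → answer = 46.
4. `except Exception` is not reached.
Result: 46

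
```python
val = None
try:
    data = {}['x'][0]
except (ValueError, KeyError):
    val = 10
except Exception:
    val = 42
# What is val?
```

Step-by-step execution trace:
1. `data = {}['x'][0]` raises KeyError.
2. `except (ValueError, KeyError)` matches (KeyError is in the tuple) → val = 10.
3. `except Exception` is not reached.
Result: 10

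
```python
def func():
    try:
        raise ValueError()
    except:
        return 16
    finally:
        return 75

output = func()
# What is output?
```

Step-by-step execution trace:
1. `func()` enters try: `raise ValueError()` raises ValueError.
2. bare `except` matches → `return 16` sets pending return value 16.
3. Before returning, `finally: return 75` runs and overrides the pending return.
4. func() returns 75 → output = 75.
Result: 75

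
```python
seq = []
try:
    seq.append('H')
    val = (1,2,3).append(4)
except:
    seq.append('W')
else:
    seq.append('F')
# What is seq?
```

Step-by-step execution trace:
1. try: `seq.append('H')` → seq = ['H'].
2. `val = (1,2,3).append(4)` raises AttributeError.
3. bare `except` matches → `seq.append('W')` → seq = ['H', 'W'].
4. `else` is skipped (an exception was raised).
Result: ['H', 'W']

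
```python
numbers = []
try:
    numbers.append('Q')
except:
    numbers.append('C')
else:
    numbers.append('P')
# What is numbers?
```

Step-by-step execution trace:
1. try: `numbers.append('Q')` → numbers = ['Q']. No exception raised.
2. `except` is skipped.
3. `else` runs (try completed without exception): `numbers.append('P')` → numbers = ['Q', 'P'].
Result: ['Q', 'P']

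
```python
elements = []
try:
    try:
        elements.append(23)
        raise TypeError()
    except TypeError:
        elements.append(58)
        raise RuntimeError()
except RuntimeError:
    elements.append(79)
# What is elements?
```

Step-by-step execution trace:
1. Inner try: `elements.append(23)` → elements = [23].
2. `raise TypeError()` raises TypeError.
3. Inner `except TypeError` matches → `elements.append(58)` → elements = [23, 58].
4. `raise RuntimeError()` raises RuntimeError; propagates to outer try.
5. Outer `except RuntimeError` matches → `elements.append(79)` → elements = [23, 58, 79].
Result: [23, 58, 79]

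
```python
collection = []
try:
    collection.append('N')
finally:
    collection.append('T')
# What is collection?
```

Step-by-step execution trace:
1. try: `collection.append('N')` → collection = ['N'].
2. The try body completes without raising.
3. finally always runs: `collection.append('T')` → collection = ['N', 'T'].
Result: ['N', 'T']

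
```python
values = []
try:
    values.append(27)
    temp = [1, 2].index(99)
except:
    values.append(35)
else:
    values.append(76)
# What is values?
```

Step-by-step execution trace:
1. try: `values.append(27)` → values = [27].
2. `temp = [1, 2].index(99)` raises ValueError.
3. bare `except` matches → `values.append(35)` → values = [27, 35].
4. `else` is skipped (an exception was raised).
Result: [27, 35]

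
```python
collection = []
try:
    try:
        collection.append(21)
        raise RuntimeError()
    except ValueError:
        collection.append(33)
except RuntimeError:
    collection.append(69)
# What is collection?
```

Step-by-step execution trace:
1. Inner try: `collection.append(21)` → collection = [21].
2. `raise RuntimeError()` raises RuntimeError.
3. Inner `except ValueError` does not match RuntimeError; exception propagates to outer try.
4. Outer `except RuntimeError` matches → `collection.append(69)` → collection = [21, 69].
Result: [21, 69]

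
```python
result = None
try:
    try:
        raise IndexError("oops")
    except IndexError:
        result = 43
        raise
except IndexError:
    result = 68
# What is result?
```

Step-by-step execution trace:
1. Inner try: `raise IndexError("oops")` raises IndexError.
2. Inner `except IndexError` matches → result = 43.
3. bare `raise` re-raises the same IndexError.
4. Outer `except IndexError` matches → result = 68.
Result: 68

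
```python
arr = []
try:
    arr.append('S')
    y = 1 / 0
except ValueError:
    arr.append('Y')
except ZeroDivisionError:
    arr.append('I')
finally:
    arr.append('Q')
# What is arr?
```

Step-by-step execution trace:
1. try: `arr.append('S')` → arr = ['S'].
2. `y = 1 / 0` raises ZeroDivisionError.
3. `except ValueError` does not match ZeroDivisionError; skipped.
4. `except ZeroDivisionError` matches → `arr.append('I')` → arr = ['S', 'I'].
5. finally always runs: `arr.append('Q')` → arr = ['S', 'I', 'Q'].
Result: ['S', 'I', 'Q']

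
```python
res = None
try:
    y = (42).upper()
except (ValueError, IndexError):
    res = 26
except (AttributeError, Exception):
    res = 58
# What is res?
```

Step-by-step execution trace:
1. `y = (42).upper()` raises AttributeError.
2. `except (ValueError, IndexError)` does not match AttributeError; skipped.
3. `except (AttributeError, Exception)` matches (AttributeError is in the tuple) → res = 58.
Result: 58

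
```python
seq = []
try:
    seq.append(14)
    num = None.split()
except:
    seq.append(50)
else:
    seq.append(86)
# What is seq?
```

Step-by-step execution trace:
1. try: `seq.append(14)` → seq = [14].
2. `num = None.split()` raises AttributeError.
3. bare `except` matches → `seq.append(50)` → seq = [14, 50].
4. `else` is skipped (an exception was raised).
Result: [14, 50]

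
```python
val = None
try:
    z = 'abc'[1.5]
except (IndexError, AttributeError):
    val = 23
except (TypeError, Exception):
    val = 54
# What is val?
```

Step-by-step execution trace:
1. `z = 'abc'[1.5]` raises TypeError.
2. `except (IndexError, AttributeError)` does not match TypeError; skipped.
3. `except (TypeError, Exception)` matches (TypeError is in the tuple) → val = 54.
Result: 54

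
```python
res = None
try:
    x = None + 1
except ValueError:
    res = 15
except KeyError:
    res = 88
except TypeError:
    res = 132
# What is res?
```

Step-by-step execution trace:
1. `x = None + 1` raises TypeError.
2. `except ValueError` does not match TypeError; skipped.
3. `except KeyError` does not match TypeError; skipped.
4. `except TypeError` matches → res = 132.
Result: 132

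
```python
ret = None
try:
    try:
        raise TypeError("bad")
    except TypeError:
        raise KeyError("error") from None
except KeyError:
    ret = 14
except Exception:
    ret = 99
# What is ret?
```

Step-by-step execution trace:
1. Inner try raises TypeError; inner `except TypeError` catches it.
2. `raise KeyError(...) from None` raises KeyError (from None suppresses __context__, but the active exception is still KeyError).
3. Outer `except KeyError` matches → ret = 14.
4. `except Exception` is not reached.
Result: 14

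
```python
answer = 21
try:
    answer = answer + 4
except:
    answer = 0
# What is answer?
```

Step-by-step execution trace:
1. answer starts at 21.
2. try: `answer = answer + 4` → answer = 25. No exception raised.
3. `except` is skipped.
Result: 25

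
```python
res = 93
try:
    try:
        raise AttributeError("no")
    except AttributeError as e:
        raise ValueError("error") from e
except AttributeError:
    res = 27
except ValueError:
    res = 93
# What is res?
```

Step-by-step execution trace:
1. Inner try raises AttributeError; inner `except AttributeError as e` catches it.
2. `raise ValueError(...) from e` raises ValueError (AttributeError is attached as __cause__, but only ValueError is active).
3. Outer `except AttributeError` does not match ValueError; skipped.
4. Outer `except ValueError` matches → res = 93.
Result: 93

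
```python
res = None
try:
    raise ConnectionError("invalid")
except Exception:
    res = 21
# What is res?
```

Step-by-step execution trace:
1. `raise ConnectionError(...)` raises ConnectionError.
2. `except Exception` matches (ConnectionError is a subclass of Exception) → res = 21.
Result: 21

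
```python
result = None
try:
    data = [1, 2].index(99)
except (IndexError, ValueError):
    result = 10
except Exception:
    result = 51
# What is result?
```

Step-by-step execution trace:
1. `data = [1, 2].index(99)` raises ValueError.
2. `except (IndexError, ValueError)` matches (ValueError is in the tuple) → result = 10.
3. `except Exception` is not reached.
Result: 10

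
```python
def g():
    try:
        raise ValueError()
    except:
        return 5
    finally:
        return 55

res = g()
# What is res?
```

Step-by-step execution trace:
1. `g()` enters try: `raise ValueError()` raises ValueError.
2. bare `except` matches → `return 5` sets pending return value 5.
3. Before returning, `finally: return 55` runs and overrides the pending return.
4. g() returns 55 → res = 55.
Result: 55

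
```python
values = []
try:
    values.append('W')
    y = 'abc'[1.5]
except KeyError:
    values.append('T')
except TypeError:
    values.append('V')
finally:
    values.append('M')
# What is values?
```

Step-by-step execution trace:
1. try: `values.append('W')` → values = ['W'].
2. `y = 'abc'[1.5]` raises TypeError.
3. `except KeyError` does not match TypeError; skipped.
4. `except TypeError` matches → `values.append('V')` → values = ['W', 'V'].
5. finally always runs: `values.append('M')` → values = ['W', 'V', 'M'].
Result: ['W', 'V', 'M']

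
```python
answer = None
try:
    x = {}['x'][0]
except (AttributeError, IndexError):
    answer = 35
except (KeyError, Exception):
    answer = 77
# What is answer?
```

Step-by-step execution trace:
1. `x = {}['x'][0]` raises KeyError.
2. `except (AttributeError, IndexError)` does not match KeyError; skipped.
3. `except (KeyError, Exception)` matches (KeyError is in the tuple) → answer = 77.
Result: 77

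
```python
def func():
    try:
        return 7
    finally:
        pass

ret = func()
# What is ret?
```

Step-by-step execution trace:
1. `func()` enters try: `return 7` sets pending return value 7.
2. Before returning, `finally: pass` runs (no effect).
3. func() returns 7 → ret = 7.
Result: 7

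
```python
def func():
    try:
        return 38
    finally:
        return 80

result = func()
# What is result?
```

Step-by-step execution trace:
1. `func()` enters try: `return 38` sets pending return value 38.
2. Before returning, `finally: return 80` runs and overrides the pending return.
3. func() returns 80 → result = 80.
Result: 80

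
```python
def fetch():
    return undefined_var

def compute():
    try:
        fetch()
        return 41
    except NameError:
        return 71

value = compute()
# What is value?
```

Step-by-step execution trace:
1. `compute()` calls `fetch()`.
2. `fetch()` evaluates `undefined_var`, which raises NameError; it propagates to the caller.
3. `return 41` is not reached.
4. `except NameError` in compute matches → returns 71.
5. value = 71.
Result: 71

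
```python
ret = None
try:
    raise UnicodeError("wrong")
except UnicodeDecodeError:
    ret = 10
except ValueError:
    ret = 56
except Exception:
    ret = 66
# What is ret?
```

Step-by-step execution trace:
1. `raise UnicodeError(...)` raises UnicodeError.
2. `except UnicodeDecodeError` does not match (UnicodeError is not a subclass of UnicodeDecodeError); skipped.
3. `except ValueError` matches (UnicodeError is a subclass of ValueError) → ret = 56.
4. `except Exception` is not reached.
Result: 56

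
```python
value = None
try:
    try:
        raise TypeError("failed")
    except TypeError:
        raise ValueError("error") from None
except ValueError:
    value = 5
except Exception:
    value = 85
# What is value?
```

Step-by-step execution trace:
1. Inner try raises TypeError; inner `except TypeError` catches it.
2. `raise ValueError(...) from None` raises ValueError (from None suppresses __context__, but the active exception is still ValueError).
3. Outer `except ValueError` matches → value = 5.
4. `except Exception` is not reached.
Result: 5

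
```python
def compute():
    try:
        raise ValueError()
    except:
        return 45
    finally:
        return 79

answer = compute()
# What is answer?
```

Step-by-step execution trace:
1. `compute()` enters try: `raise ValueError()` raises ValueError.
2. bare `except` matches → `return 45` sets pending return value 45.
3. Before returning, `finally: return 79` runs and overrides the pending return.
4. compute() returns 79 → answer = 79.
Result: 79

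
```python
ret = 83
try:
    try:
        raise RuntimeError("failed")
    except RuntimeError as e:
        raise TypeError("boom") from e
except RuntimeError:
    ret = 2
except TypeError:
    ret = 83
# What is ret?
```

Step-by-step execution trace:
1. Inner try raises RuntimeError; inner `except RuntimeError as e` catches it.
2. `raise TypeError(...) from e` raises TypeError (RuntimeError is attached as __cause__, but only TypeError is active).
3. Outer `except RuntimeError` does not match TypeError; skipped.
4. Outer `except TypeError` matches → ret = 83.
Result: 83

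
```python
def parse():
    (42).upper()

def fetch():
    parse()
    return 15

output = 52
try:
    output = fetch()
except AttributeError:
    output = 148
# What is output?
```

Step-by-step execution trace:
1. output starts at 52.
2. try: `fetch()` calls `parse()`.
3. `parse()` evaluates `(42).upper()`, which raises AttributeError; it propagates through fetch (uncaught).
4. `return 15` in fetch is not reached; the assignment to output does not complete.
5. `except AttributeError` matches → output = 148.
Result: 148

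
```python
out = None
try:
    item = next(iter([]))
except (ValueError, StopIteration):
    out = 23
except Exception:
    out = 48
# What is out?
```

Step-by-step execution trace:
1. `item = next(iter([]))` raises StopIteration.
2. `except (ValueError, StopIteration)` matches (StopIteration is in the tuple) → out = 23.
3. `except Exception` is not reached.
Result: 23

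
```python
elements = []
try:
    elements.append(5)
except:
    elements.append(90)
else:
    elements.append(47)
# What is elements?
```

Step-by-step execution trace:
1. try: `elements.append(5)` → elements = [5]. No exception raised.
2. `except` is skipped.
3. `else` runs (try completed without exception): `elements.append(47)` → elements = [5, 47].
Result: [5, 47]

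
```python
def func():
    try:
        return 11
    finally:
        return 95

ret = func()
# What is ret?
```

Step-by-step execution trace:
1. `func()` enters try: `return 11` sets pending return value 11.
2. Before returning, `finally: return 95` runs and overrides the pending return.
3. func() returns 95 → ret = 95.
Result: 95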